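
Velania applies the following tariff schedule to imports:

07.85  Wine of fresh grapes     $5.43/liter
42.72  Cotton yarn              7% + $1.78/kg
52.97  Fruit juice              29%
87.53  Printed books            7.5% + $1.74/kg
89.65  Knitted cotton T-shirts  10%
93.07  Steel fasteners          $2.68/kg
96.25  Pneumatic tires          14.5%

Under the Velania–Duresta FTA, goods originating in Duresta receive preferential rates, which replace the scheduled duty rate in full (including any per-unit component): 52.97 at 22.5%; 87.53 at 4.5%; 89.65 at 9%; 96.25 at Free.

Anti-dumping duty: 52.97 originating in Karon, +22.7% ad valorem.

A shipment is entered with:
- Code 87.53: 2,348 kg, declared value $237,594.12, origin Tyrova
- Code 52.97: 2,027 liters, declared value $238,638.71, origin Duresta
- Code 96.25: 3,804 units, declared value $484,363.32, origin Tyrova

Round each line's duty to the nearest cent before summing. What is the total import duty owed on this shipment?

Line 1 (87.53, Tyrova, 2,348 kg, $237,594.12):
Base rate for 87.53 is 7.5% + $1.74/kg.
87.53 has an FTA preferential rate, but origin Tyrova is not Duresta; base rate stands.
Duty = $237,594.12 × 7.5% + 2,348 × $1.74 = $21,905.08.
Line 2 (52.97, Duresta, 2,027 liters, $238,638.71):
Base rate for 52.97 is 29%.
Origin Duresta qualifies under the Velania–Duresta agreement and 52.97 is covered: preferential rate 22.5% applies instead.
The additional-duty order on 52.97 targets Karon, not Duresta; it does not apply.
Duty = $238,638.71 × 22.5% = $53,693.71.
Line 3 (96.25, Tyrova, 3,804 units, $484,363.32):
Base rate for 96.25 is 14.5%.
96.25 has an FTA preferential rate, but origin Tyrova is not Duresta; base rate stands.
Duty = $484,363.32 × 14.5% = $70,232.68.
Total = $21,905.08 + $53,693.71 + $70,232.68 = $145,831.47.

$145,831.47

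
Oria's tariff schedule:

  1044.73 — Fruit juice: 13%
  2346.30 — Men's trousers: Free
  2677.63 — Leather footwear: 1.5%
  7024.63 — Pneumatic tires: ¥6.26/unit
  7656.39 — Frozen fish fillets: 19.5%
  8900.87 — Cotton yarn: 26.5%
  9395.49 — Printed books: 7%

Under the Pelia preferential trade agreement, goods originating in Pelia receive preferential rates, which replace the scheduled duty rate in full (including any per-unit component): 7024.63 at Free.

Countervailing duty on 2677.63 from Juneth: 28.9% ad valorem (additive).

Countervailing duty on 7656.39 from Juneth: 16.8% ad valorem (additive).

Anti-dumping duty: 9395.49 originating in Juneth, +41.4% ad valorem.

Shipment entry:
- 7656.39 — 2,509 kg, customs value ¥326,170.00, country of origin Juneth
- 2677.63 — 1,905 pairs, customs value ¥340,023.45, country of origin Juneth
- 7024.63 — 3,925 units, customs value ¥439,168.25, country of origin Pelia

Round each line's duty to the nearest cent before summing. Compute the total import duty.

¥221,766.84

Line 1 (7656.39, Juneth, 2,509 kg, ¥326,170.00):
Base rate for 7656.39 is 19.5%.
Additional duty on 7656.39 from Juneth: +16.8%. Applied ad valorem rate: 19.5% + 16.8% = 36.3%.
Duty = ¥326,170.00 × 36.3% = ¥118,399.71.
Line 2 (2677.63, Juneth, 1,905 pairs, ¥340,023.45):
Base rate for 2677.63 is 1.5%.
Additional duty on 2677.63 from Juneth: +28.9%. Applied ad valorem rate: 1.5% + 28.9% = 30.4%.
Duty = ¥340,023.45 × 30.4% = ¥103,367.13.
Line 3 (7024.63, Pelia, 3,925 units, ¥439,168.25):
Base rate for 7024.63 is ¥6.26/unit.
Origin Pelia qualifies under the Oria–Pelia agreement and 7024.63 is covered: preferential rate Free applies instead.
Duty = ¥439,168.25 × 0% = ¥0.00.
Total = ¥118,399.71 + ¥103,367.13 + ¥0.00 = ¥221,766.84.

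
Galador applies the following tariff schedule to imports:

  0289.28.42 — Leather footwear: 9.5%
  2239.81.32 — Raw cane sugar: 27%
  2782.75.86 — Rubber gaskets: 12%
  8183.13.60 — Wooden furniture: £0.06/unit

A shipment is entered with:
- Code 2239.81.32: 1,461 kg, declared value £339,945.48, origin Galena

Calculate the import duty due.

Line 1 (2239.81.32, Galena, 1,461 kg, £339,945.48):
Base rate for 2239.81.32 is 27%.
Duty = £339,945.48 × 27% = £91,785.28.

£91,785.28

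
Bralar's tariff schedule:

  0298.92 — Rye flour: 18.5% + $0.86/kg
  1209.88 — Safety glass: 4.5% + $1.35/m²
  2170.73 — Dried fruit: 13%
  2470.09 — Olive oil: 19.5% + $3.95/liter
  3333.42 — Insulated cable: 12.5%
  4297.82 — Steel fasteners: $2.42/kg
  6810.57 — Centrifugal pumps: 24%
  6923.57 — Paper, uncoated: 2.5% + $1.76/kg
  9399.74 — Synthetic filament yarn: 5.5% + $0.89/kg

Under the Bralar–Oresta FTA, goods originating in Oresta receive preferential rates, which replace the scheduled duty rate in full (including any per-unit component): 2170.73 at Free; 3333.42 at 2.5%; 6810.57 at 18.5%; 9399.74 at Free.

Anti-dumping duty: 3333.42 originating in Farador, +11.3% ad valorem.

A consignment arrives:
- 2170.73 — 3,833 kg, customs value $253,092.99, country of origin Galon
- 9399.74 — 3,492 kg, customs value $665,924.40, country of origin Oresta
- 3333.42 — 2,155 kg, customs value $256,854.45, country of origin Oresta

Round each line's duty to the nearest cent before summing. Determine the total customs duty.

Line 1 (2170.73, Galon, 3,833 kg, $253,092.99):
Base rate for 2170.73 is 13%.
2170.73 has an FTA preferential rate, but origin Galon is not Oresta; base rate stands.
Duty = $253,092.99 × 13% = $32,902.09.
Line 2 (9399.74, Oresta, 3,492 kg, $665,924.40):
Base rate for 9399.74 is 5.5% + $0.89/kg.
Origin Oresta qualifies under the Bralar–Oresta agreement and 9399.74 is covered: preferential rate Free applies instead.
Duty = $665,924.40 × 0% = $0.00.
Line 3 (3333.42, Oresta, 2,155 kg, $256,854.45):
Base rate for 3333.42 is 12.5%.
Origin Oresta qualifies under the Bralar–Oresta agreement and 3333.42 is covered: preferential rate 2.5% applies instead.
The additional-duty order on 3333.42 targets Farador, not Oresta; it does not apply.
Duty = $256,854.45 × 2.5% = $6,421.36.
Total = $32,902.09 + $0.00 + $6,421.36 = $39,323.45.

$39,323.45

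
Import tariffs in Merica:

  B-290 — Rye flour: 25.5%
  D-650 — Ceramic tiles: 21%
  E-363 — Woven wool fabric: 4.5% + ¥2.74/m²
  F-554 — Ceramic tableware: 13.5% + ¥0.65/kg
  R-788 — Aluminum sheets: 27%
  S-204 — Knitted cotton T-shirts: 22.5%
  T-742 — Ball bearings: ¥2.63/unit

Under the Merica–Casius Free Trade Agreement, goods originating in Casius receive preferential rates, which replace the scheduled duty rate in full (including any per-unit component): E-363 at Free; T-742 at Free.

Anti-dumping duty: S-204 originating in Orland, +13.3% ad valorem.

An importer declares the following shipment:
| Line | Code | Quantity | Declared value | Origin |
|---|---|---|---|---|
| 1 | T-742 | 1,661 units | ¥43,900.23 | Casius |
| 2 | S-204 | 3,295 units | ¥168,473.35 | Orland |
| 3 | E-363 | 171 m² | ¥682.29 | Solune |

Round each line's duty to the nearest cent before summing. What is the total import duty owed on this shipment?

Line 1 (T-742, Casius, 1,661 units, ¥43,900.23):
Base rate for T-742 is ¥2.63/unit.
Origin Casius qualifies under the Merica–Casius agreement and T-742 is covered: preferential rate Free applies instead.
Duty = ¥43,900.23 × 0% = ¥0.00.
Line 2 (S-204, Orland, 3,295 units, ¥168,473.35):
Base rate for S-204 is 22.5%.
Additional duty on S-204 from Orland: +13.3%. Applied ad valorem rate: 22.5% + 13.3% = 35.8%.
Duty = ¥168,473.35 × 35.8% = ¥60,313.46.
Line 3 (E-363, Solune, 171 m², ¥682.29):
Base rate for E-363 is 4.5% + ¥2.74/m².
E-363 has an FTA preferential rate, but origin Solune is not Casius; base rate stands.
Duty = ¥682.29 × 4.5% + 171 × ¥2.74 = ¥499.24.
Total = ¥0.00 + ¥60,313.46 + ¥499.24 = ¥60,812.70.

¥60,812.70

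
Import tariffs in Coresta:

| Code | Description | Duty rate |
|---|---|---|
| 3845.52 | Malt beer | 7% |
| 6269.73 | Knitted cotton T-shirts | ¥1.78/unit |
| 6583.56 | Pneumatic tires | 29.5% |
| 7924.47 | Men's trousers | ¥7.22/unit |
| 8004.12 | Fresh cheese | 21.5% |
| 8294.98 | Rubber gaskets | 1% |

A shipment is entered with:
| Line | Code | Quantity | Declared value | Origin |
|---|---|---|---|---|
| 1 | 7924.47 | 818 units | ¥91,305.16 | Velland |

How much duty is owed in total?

¥5,905.96

Line 1 (7924.47, Velland, 818 units, ¥91,305.16):
Base rate for 7924.47 is ¥7.22/unit.
Duty = 818 × ¥7.22 = ¥5,905.96.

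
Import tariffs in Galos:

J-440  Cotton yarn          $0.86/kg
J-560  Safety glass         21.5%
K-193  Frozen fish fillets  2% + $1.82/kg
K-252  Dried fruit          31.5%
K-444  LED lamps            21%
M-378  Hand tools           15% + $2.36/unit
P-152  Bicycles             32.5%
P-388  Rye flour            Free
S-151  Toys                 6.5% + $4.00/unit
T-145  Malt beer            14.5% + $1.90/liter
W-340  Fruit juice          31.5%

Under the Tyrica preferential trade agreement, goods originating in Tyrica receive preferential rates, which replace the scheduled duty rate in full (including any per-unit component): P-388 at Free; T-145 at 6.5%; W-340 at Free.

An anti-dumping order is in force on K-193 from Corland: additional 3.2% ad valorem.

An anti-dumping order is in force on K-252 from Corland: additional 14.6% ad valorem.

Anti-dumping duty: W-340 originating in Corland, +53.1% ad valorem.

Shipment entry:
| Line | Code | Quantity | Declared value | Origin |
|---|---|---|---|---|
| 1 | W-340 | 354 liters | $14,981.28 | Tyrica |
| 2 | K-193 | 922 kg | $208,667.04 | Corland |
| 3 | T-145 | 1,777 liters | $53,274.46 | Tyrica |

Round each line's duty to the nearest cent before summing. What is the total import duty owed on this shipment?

$15,991.57

Line 1 (W-340, Tyrica, 354 liters, $14,981.28):
Base rate for W-340 is 31.5%.
Origin Tyrica qualifies under the Galos–Tyrica agreement and W-340 is covered: preferential rate Free applies instead.
The additional-duty order on W-340 targets Corland, not Tyrica; it does not apply.
Duty = $14,981.28 × 0% = $0.00.
Line 2 (K-193, Corland, 922 kg, $208,667.04):
Base rate for K-193 is 2% + $1.82/kg.
Additional duty on K-193 from Corland: +3.2%. Applied ad valorem rate: 2% + 3.2% = 5.2%.
Duty = $208,667.04 × 5.2% + 922 × $1.82 = $12,528.73.
Line 3 (T-145, Tyrica, 1,777 liters, $53,274.46):
Base rate for T-145 is 14.5% + $1.90/liter.
Origin Tyrica qualifies under the Galos–Tyrica agreement and T-145 is covered: preferential rate 6.5% applies instead.
Duty = $53,274.46 × 6.5% = $3,462.84.
Total = $0.00 + $12,528.73 + $3,462.84 = $15,991.57.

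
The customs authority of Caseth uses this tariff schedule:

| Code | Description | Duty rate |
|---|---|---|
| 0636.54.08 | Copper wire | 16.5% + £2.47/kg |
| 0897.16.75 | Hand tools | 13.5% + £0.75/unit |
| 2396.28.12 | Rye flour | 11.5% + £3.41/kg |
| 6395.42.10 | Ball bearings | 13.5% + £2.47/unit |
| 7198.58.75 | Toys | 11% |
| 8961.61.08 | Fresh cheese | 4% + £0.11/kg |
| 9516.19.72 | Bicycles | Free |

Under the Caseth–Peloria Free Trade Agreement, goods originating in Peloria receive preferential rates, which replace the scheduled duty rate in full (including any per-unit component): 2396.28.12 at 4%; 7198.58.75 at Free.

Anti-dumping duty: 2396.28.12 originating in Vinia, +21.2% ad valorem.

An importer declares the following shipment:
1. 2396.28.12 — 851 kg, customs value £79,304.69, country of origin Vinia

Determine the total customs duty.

£28,834.54

Line 1 (2396.28.12, Vinia, 851 kg, £79,304.69):
Base rate for 2396.28.12 is 11.5% + £3.41/kg.
2396.28.12 has an FTA preferential rate, but origin Vinia is not Peloria; base rate stands.
Additional duty on 2396.28.12 from Vinia: +21.2%. Applied ad valorem rate: 11.5% + 21.2% = 32.7%.
Duty = £79,304.69 × 32.7% + 851 × £3.41 = £28,834.54.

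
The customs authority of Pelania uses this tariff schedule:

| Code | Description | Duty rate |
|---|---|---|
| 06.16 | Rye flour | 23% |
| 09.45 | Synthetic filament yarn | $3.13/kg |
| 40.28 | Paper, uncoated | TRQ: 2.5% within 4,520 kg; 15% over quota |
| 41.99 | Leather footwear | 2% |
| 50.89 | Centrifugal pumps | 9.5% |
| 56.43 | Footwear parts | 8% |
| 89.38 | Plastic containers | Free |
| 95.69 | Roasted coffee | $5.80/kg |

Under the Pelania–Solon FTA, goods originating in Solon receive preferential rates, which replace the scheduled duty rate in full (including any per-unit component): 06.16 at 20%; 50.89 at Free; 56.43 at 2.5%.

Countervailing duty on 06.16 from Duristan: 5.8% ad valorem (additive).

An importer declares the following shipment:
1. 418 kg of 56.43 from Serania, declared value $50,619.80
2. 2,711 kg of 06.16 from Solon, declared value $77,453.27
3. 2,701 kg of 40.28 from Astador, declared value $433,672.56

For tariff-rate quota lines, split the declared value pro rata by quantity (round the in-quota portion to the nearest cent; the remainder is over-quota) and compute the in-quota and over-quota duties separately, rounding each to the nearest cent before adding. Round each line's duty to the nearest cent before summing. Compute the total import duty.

Line 1 (56.43, Serania, 418 kg, $50,619.80):
Base rate for 56.43 is 8%.
56.43 has an FTA preferential rate, but origin Serania is not Solon; base rate stands.
Duty = $50,619.80 × 8% = $4,049.58.
Line 2 (06.16, Solon, 2,711 kg, $77,453.27):
Base rate for 06.16 is 23%.
Origin Solon qualifies under the Pelania–Solon agreement and 06.16 is covered: preferential rate 20% applies instead.
The additional-duty order on 06.16 targets Duristan, not Solon; it does not apply.
Duty = $77,453.27 × 20% = $15,490.65.
Line 3 (40.28, Astador, 2,701 kg, $433,672.56):
Code 40.28 is under a tariff-rate quota (threshold 4,520 kg). Quantity 2,701 kg is within the quota, so the in-quota rate 2.5% applies to the full value.
Duty = $433,672.56 × 2.5% = $10,841.81.
Total = $4,049.58 + $15,490.65 + $10,841.81 = $30,382.04.

$30,382.04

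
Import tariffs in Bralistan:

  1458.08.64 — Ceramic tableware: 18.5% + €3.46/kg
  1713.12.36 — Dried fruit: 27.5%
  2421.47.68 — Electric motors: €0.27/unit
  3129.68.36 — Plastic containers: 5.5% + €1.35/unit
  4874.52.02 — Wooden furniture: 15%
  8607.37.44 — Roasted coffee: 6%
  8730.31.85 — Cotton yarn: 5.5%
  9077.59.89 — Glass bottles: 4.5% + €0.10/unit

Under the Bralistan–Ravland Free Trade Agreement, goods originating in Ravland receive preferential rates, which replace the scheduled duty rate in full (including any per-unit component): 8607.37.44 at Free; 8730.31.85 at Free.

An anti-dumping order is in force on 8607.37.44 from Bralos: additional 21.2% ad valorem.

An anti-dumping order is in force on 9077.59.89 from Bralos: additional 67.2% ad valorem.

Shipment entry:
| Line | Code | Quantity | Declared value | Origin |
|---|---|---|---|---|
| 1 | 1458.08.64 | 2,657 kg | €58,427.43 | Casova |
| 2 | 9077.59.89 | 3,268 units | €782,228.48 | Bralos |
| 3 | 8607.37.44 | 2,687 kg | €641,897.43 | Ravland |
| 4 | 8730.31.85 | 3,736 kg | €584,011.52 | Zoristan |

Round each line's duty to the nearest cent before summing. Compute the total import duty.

€613,307.54

Line 1 (1458.08.64, Casova, 2,657 kg, €58,427.43):
Base rate for 1458.08.64 is 18.5% + €3.46/kg.
Duty = €58,427.43 × 18.5% + 2,657 × €3.46 = €20,002.29.
Line 2 (9077.59.89, Bralos, 3,268 units, €782,228.48):
Base rate for 9077.59.89 is 4.5% + €0.10/unit.
Additional duty on 9077.59.89 from Bralos: +67.2%. Applied ad valorem rate: 4.5% + 67.2% = 71.7%.
Duty = €782,228.48 × 71.7% + 3,268 × €0.10 = €561,184.62.
Line 3 (8607.37.44, Ravland, 2,687 kg, €641,897.43):
Base rate for 8607.37.44 is 6%.
Origin Ravland qualifies under the Bralistan–Ravland agreement and 8607.37.44 is covered: preferential rate Free applies instead.
The additional-duty order on 8607.37.44 targets Bralos, not Ravland; it does not apply.
Duty = €641,897.43 × 0% = €0.00.
Line 4 (8730.31.85, Zoristan, 3,736 kg, €584,011.52):
Base rate for 8730.31.85 is 5.5%.
8730.31.85 has an FTA preferential rate, but origin Zoristan is not Ravland; base rate stands.
Duty = €584,011.52 × 5.5% = €32,120.63.
Total = €20,002.29 + €561,184.62 + €0.00 + €32,120.63 = €613,307.54.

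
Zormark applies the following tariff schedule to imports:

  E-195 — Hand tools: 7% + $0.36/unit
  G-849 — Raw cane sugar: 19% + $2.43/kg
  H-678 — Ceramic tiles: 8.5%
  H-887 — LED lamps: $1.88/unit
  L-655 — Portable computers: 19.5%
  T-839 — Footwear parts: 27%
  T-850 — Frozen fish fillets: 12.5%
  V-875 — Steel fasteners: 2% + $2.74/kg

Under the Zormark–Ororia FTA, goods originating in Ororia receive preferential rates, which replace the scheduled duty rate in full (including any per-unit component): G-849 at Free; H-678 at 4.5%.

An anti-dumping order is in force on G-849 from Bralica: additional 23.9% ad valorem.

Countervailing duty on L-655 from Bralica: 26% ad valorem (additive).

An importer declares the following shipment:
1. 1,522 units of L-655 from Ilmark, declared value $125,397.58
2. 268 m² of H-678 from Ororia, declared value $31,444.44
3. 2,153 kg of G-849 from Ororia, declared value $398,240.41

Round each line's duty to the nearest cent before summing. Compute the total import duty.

Line 1 (L-655, Ilmark, 1,522 units, $125,397.58):
Base rate for L-655 is 19.5%.
The additional-duty order on L-655 targets Bralica, not Ilmark; it does not apply.
Duty = $125,397.58 × 19.5% = $24,452.53.
Line 2 (H-678, Ororia, 268 m², $31,444.44):
Base rate for H-678 is 8.5%.
Origin Ororia qualifies under the Zormark–Ororia agreement and H-678 is covered: preferential rate 4.5% applies instead.
Duty = $31,444.44 × 4.5% = $1,415.00.
Line 3 (G-849, Ororia, 2,153 kg, $398,240.41):
Base rate for G-849 is 19% + $2.43/kg.
Origin Ororia qualifies under the Zormark–Ororia agreement and G-849 is covered: preferential rate Free applies instead.
The additional-duty order on G-849 targets Bralica, not Ororia; it does not apply.
Duty = $398,240.41 × 0% = $0.00.
Total = $24,452.53 + $1,415.00 + $0.00 = $25,867.53.

$25,867.53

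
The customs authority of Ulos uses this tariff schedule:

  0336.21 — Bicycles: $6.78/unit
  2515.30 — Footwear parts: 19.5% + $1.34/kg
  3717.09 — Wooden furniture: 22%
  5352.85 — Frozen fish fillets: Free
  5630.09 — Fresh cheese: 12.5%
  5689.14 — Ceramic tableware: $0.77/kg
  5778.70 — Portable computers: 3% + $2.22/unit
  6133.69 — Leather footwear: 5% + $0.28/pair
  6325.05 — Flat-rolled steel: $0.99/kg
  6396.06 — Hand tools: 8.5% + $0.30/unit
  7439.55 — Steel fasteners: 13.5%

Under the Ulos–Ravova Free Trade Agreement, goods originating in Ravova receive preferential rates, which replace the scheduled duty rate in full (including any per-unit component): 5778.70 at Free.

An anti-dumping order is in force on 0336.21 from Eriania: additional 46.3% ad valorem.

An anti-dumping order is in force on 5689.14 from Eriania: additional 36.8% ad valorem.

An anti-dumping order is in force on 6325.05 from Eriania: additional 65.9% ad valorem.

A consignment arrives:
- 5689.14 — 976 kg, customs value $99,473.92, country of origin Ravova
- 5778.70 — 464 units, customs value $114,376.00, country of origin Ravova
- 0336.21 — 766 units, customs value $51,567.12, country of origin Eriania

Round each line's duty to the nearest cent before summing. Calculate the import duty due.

$29,820.58

Line 1 (5689.14, Ravova, 976 kg, $99,473.92):
Base rate for 5689.14 is $0.77/kg.
Origin Ravova is the FTA partner but 5689.14 is not on the preference list; base rate stands.
The additional-duty order on 5689.14 targets Eriania, not Ravova; it does not apply.
Duty = 976 × $0.77 = $751.52.
Line 2 (5778.70, Ravova, 464 units, $114,376.00):
Base rate for 5778.70 is 3% + $2.22/unit.
Origin Ravova qualifies under the Ulos–Ravova agreement and 5778.70 is covered: preferential rate Free applies instead.
Duty = $114,376.00 × 0% = $0.00.
Line 3 (0336.21, Eriania, 766 units, $51,567.12):
Base rate for 0336.21 is $6.78/unit.
Additional duty on 0336.21 from Eriania: +46.3% ad valorem. Applied ad valorem rate = 46.3%.
Duty = $51,567.12 × 46.3% + 766 × $6.78 = $29,069.06.
Total = $751.52 + $0.00 + $29,069.06 = $29,820.58.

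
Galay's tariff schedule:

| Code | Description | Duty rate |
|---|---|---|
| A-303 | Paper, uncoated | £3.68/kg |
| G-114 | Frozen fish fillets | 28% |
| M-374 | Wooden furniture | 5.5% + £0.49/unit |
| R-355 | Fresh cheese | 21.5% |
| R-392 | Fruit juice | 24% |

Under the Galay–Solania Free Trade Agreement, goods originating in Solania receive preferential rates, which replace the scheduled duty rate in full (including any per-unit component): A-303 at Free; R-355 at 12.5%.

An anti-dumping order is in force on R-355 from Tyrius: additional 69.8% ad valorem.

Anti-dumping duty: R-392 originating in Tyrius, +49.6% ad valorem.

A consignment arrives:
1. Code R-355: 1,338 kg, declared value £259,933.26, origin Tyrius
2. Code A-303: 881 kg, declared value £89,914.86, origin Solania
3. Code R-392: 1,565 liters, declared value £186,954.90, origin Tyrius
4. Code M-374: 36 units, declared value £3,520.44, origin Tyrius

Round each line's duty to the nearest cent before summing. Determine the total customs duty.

Line 1 (R-355, Tyrius, 1,338 kg, £259,933.26):
Base rate for R-355 is 21.5%.
R-355 has an FTA preferential rate, but origin Tyrius is not Solania; base rate stands.
Additional duty on R-355 from Tyrius: +69.8%. Applied ad valorem rate: 21.5% + 69.8% = 91.3%.
Duty = £259,933.26 × 91.3% = £237,319.07.
Line 2 (A-303, Solania, 881 kg, £89,914.86):
Base rate for A-303 is £3.68/kg.
Origin Solania qualifies under the Galay–Solania agreement and A-303 is covered: preferential rate Free applies instead.
Duty = £89,914.86 × 0% = £0.00.
Line 3 (R-392, Tyrius, 1,565 liters, £186,954.90):
Base rate for R-392 is 24%.
Additional duty on R-392 from Tyrius: +49.6%. Applied ad valorem rate: 24% + 49.6% = 73.6%.
Duty = £186,954.90 × 73.6% = £137,598.81.
Line 4 (M-374, Tyrius, 36 units, £3,520.44):
Base rate for M-374 is 5.5% + £0.49/unit.
Duty = £3,520.44 × 5.5% + 36 × £0.49 = £211.26.
Total = £237,319.07 + £0.00 + £137,598.81 + £211.26 = £375,129.14.

£375,129.14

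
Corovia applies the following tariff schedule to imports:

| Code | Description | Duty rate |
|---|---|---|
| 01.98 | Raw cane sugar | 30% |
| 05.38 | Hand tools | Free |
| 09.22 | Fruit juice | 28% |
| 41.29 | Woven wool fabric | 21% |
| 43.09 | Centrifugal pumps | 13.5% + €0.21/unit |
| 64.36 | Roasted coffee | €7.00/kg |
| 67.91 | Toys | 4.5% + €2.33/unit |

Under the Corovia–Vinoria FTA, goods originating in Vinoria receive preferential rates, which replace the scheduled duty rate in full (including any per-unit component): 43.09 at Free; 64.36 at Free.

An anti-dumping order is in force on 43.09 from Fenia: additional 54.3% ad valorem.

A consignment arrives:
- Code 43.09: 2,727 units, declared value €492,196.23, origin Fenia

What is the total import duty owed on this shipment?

€334,281.71

Line 1 (43.09, Fenia, 2,727 units, €492,196.23):
Base rate for 43.09 is 13.5% + €0.21/unit.
43.09 has an FTA preferential rate, but origin Fenia is not Vinoria; base rate stands.
Additional duty on 43.09 from Fenia: +54.3%. Applied ad valorem rate: 13.5% + 54.3% = 67.8%.
Duty = €492,196.23 × 67.8% + 2,727 × €0.21 = €334,281.71.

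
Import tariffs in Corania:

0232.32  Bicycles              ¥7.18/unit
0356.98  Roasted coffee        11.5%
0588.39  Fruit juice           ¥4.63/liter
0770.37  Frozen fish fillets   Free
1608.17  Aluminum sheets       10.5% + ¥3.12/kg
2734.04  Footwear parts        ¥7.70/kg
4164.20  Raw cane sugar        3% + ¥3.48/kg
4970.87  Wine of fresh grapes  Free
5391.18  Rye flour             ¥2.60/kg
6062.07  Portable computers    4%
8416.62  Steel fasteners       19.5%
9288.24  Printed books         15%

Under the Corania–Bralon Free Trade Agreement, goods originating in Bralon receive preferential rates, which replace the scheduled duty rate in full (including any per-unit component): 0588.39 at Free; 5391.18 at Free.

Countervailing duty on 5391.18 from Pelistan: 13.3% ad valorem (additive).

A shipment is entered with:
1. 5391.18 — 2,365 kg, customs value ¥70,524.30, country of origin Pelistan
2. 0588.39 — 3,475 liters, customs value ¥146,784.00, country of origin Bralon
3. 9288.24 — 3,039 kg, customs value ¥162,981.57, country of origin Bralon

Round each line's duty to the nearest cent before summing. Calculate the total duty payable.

¥39,975.97

Line 1 (5391.18, Pelistan, 2,365 kg, ¥70,524.30):
Base rate for 5391.18 is ¥2.60/kg.
5391.18 has an FTA preferential rate, but origin Pelistan is not Bralon; base rate stands.
Additional duty on 5391.18 from Pelistan: +13.3% ad valorem. Applied ad valorem rate = 13.3%.
Duty = ¥70,524.30 × 13.3% + 2,365 × ¥2.60 = ¥15,528.73.
Line 2 (0588.39, Bralon, 3,475 liters, ¥146,784.00):
Base rate for 0588.39 is ¥4.63/liter.
Origin Bralon qualifies under the Corania–Bralon agreement and 0588.39 is covered: preferential rate Free applies instead.
Duty = ¥146,784.00 × 0% = ¥0.00.
Line 3 (9288.24, Bralon, 3,039 kg, ¥162,981.57):
Base rate for 9288.24 is 15%.
Origin Bralon is the FTA partner but 9288.24 is not on the preference list; base rate stands.
Duty = ¥162,981.57 × 15% = ¥24,447.24.
Total = ¥15,528.73 + ¥0.00 + ¥24,447.24 = ¥39,975.97.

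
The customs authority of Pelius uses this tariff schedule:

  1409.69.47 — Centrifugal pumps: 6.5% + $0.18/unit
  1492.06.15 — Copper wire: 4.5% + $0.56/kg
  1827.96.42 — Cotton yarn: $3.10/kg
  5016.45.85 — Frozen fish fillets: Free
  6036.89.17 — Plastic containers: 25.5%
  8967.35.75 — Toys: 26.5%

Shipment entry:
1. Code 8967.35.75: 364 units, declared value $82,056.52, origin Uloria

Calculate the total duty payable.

$21,744.98

Line 1 (8967.35.75, Uloria, 364 units, $82,056.52):
Base rate for 8967.35.75 is 26.5%.
Duty = $82,056.52 × 26.5% = $21,744.98.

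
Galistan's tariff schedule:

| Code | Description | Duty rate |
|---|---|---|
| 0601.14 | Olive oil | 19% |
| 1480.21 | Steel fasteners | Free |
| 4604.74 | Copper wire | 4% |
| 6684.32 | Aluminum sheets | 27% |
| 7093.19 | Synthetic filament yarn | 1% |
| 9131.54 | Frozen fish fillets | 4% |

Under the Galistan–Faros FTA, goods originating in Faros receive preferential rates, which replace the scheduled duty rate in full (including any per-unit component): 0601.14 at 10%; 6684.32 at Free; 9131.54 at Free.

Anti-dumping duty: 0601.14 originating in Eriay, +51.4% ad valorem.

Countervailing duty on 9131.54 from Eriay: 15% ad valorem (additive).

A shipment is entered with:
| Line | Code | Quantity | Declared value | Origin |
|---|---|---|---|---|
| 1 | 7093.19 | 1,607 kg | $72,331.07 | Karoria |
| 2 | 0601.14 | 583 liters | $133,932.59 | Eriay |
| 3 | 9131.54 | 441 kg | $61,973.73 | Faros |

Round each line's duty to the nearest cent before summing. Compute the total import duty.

$95,011.85

Line 1 (7093.19, Karoria, 1,607 kg, $72,331.07):
Base rate for 7093.19 is 1%.
Duty = $72,331.07 × 1% = $723.31.
Line 2 (0601.14, Eriay, 583 liters, $133,932.59):
Base rate for 0601.14 is 19%.
0601.14 has an FTA preferential rate, but origin Eriay is not Faros; base rate stands.
Additional duty on 0601.14 from Eriay: +51.4%. Applied ad valorem rate: 19% + 51.4% = 70.4%.
Duty = $133,932.59 × 70.4% = $94,288.54.
Line 3 (9131.54, Faros, 441 kg, $61,973.73):
Base rate for 9131.54 is 4%.
Origin Faros qualifies under the Galistan–Faros agreement and 9131.54 is covered: preferential rate Free applies instead.
The additional-duty order on 9131.54 targets Eriay, not Faros; it does not apply.
Duty = $61,973.73 × 0% = $0.00.
Total = $723.31 + $94,288.54 + $0.00 = $95,011.85.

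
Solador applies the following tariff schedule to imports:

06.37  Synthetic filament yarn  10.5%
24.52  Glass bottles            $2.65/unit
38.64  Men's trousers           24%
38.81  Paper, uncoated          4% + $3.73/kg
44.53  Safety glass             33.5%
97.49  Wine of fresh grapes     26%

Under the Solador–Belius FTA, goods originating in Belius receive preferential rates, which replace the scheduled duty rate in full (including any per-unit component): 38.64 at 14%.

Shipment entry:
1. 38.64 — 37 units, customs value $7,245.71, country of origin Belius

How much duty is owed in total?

Line 1 (38.64, Belius, 37 units, $7,245.71):
Base rate for 38.64 is 24%.
Origin Belius qualifies under the Solador–Belius agreement and 38.64 is covered: preferential rate 14% applies instead.
Duty = $7,245.71 × 14% = $1,014.40.

$1,014.40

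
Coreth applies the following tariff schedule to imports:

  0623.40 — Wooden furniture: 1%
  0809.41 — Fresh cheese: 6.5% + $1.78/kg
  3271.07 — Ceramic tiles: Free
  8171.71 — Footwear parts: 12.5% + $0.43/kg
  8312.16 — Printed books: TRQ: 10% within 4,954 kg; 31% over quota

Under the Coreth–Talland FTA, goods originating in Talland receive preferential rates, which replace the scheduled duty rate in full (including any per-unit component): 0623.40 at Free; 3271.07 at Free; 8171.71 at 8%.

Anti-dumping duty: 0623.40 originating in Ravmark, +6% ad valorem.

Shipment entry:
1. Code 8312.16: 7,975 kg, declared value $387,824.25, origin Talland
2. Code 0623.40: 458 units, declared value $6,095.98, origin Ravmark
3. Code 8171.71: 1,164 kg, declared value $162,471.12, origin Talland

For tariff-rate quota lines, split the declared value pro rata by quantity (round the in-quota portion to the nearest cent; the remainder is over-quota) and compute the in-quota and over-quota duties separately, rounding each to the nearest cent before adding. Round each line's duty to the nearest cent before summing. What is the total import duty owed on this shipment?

Line 1 (8312.16, Talland, 7,975 kg, $387,824.25):
Code 8312.16 is under a tariff-rate quota (threshold 4,954 kg). In-quota: 4,954 kg at 10%; over-quota: 3,021 kg at 31%.
Pro-rata value split: in-quota = $387,824.25 × 4,954/7,975 = $240,913.02; over-quota = $387,824.25 − $240,913.02 = $146,911.23.
In-quota duty = $240,913.02 × 10% = $24,091.30. Over-quota duty = $146,911.23 × 31% = $45,542.48.
Line duty = $24,091.30 + $45,542.48 = $69,633.78.
Line 2 (0623.40, Ravmark, 458 units, $6,095.98):
Base rate for 0623.40 is 1%.
0623.40 has an FTA preferential rate, but origin Ravmark is not Talland; base rate stands.
Additional duty on 0623.40 from Ravmark: +6%. Applied ad valorem rate: 1% + 6% = 7%.
Duty = $6,095.98 × 7% = $426.72.
Line 3 (8171.71, Talland, 1,164 kg, $162,471.12):
Base rate for 8171.71 is 12.5% + $0.43/kg.
Origin Talland qualifies under the Coreth–Talland agreement and 8171.71 is covered: preferential rate 8% applies instead.
Duty = $162,471.12 × 8% = $12,997.69.
Total = $69,633.78 + $426.72 + $12,997.69 = $83,058.19.

$83,058.19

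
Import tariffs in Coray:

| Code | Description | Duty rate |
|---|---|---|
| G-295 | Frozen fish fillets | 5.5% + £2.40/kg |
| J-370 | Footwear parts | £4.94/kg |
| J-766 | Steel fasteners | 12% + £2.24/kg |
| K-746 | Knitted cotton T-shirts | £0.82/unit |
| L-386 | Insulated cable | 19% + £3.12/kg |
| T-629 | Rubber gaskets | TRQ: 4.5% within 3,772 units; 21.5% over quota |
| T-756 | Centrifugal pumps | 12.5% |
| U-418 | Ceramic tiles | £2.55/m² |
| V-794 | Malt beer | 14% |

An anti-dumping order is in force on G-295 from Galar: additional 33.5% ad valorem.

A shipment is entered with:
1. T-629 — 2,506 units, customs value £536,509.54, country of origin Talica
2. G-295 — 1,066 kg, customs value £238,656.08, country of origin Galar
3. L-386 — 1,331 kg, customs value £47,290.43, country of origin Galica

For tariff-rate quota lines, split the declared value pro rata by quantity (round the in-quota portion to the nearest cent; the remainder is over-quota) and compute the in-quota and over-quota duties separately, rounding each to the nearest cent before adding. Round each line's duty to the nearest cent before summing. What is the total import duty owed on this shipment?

£132,915.10

Line 1 (T-629, Talica, 2,506 units, £536,509.54):
Code T-629 is under a tariff-rate quota (threshold 3,772 units). Quantity 2,506 units is within the quota, so the in-quota rate 4.5% applies to the full value.
Duty = £536,509.54 × 4.5% = £24,142.93.
Line 2 (G-295, Galar, 1,066 kg, £238,656.08):
Base rate for G-295 is 5.5% + £2.40/kg.
Additional duty on G-295 from Galar: +33.5%. Applied ad valorem rate: 5.5% + 33.5% = 39%.
Duty = £238,656.08 × 39% + 1,066 × £2.40 = £95,634.27.
Line 3 (L-386, Galica, 1,331 kg, £47,290.43):
Base rate for L-386 is 19% + £3.12/kg.
Duty = £47,290.43 × 19% + 1,331 × £3.12 = £13,137.90.
Total = £24,142.93 + £95,634.27 + £13,137.90 = £132,915.10.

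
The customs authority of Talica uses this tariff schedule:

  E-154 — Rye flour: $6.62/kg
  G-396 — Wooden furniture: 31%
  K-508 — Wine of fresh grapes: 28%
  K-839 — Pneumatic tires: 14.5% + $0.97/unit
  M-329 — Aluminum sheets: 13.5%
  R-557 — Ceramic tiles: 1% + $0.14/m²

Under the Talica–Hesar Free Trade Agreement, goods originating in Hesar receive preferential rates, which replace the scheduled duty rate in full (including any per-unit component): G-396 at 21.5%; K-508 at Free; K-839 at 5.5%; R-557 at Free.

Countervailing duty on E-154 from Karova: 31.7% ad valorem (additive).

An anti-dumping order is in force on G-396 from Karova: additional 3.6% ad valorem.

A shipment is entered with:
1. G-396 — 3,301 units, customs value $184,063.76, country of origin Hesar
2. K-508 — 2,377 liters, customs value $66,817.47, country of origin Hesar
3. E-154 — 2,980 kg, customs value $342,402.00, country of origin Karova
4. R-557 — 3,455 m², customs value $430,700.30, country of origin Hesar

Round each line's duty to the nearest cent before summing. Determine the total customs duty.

$167,842.74

Line 1 (G-396, Hesar, 3,301 units, $184,063.76):
Base rate for G-396 is 31%.
Origin Hesar qualifies under the Talica–Hesar agreement and G-396 is covered: preferential rate 21.5% applies instead.
The additional-duty order on G-396 targets Karova, not Hesar; it does not apply.
Duty = $184,063.76 × 21.5% = $39,573.71.
Line 2 (K-508, Hesar, 2,377 liters, $66,817.47):
Base rate for K-508 is 28%.
Origin Hesar qualifies under the Talica–Hesar agreement and K-508 is covered: preferential rate Free applies instead.
Duty = $66,817.47 × 0% = $0.00.
Line 3 (E-154, Karova, 2,980 kg, $342,402.00):
Base rate for E-154 is $6.62/kg.
Additional duty on E-154 from Karova: +31.7% ad valorem. Applied ad valorem rate = 31.7%.
Duty = $342,402.00 × 31.7% + 2,980 × $6.62 = $128,269.03.
Line 4 (R-557, Hesar, 3,455 m², $430,700.30):
Base rate for R-557 is 1% + $0.14/m².
Origin Hesar qualifies under the Talica–Hesar agreement and R-557 is covered: preferential rate Free applies instead.
Duty = $430,700.30 × 0% = $0.00.
Total = $39,573.71 + $0.00 + $128,269.03 + $0.00 = $167,842.74.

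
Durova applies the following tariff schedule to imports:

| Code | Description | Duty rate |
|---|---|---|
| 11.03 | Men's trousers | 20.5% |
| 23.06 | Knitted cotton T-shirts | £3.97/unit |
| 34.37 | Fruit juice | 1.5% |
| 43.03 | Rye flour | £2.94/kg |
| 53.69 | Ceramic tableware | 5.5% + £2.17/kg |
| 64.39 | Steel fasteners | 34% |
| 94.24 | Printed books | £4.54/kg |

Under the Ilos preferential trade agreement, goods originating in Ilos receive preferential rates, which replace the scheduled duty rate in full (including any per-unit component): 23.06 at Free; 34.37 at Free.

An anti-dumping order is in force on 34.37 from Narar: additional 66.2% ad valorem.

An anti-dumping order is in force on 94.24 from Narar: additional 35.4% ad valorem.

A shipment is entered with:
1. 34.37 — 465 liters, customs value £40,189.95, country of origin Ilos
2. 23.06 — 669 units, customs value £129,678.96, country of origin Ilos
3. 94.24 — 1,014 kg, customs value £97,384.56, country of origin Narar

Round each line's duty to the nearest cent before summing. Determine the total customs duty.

£39,077.69

Line 1 (34.37, Ilos, 465 liters, £40,189.95):
Base rate for 34.37 is 1.5%.
Origin Ilos qualifies under the Durova–Ilos agreement and 34.37 is covered: preferential rate Free applies instead.
The additional-duty order on 34.37 targets Narar, not Ilos; it does not apply.
Duty = £40,189.95 × 0% = £0.00.
Line 2 (23.06, Ilos, 669 units, £129,678.96):
Base rate for 23.06 is £3.97/unit.
Origin Ilos qualifies under the Durova–Ilos agreement and 23.06 is covered: preferential rate Free applies instead.
Duty = £129,678.96 × 0% = £0.00.
Line 3 (94.24, Narar, 1,014 kg, £97,384.56):
Base rate for 94.24 is £4.54/kg.
Additional duty on 94.24 from Narar: +35.4% ad valorem. Applied ad valorem rate = 35.4%.
Duty = £97,384.56 × 35.4% + 1,014 × £4.54 = £39,077.69.
Total = £0.00 + £0.00 + £39,077.69 = £39,077.69.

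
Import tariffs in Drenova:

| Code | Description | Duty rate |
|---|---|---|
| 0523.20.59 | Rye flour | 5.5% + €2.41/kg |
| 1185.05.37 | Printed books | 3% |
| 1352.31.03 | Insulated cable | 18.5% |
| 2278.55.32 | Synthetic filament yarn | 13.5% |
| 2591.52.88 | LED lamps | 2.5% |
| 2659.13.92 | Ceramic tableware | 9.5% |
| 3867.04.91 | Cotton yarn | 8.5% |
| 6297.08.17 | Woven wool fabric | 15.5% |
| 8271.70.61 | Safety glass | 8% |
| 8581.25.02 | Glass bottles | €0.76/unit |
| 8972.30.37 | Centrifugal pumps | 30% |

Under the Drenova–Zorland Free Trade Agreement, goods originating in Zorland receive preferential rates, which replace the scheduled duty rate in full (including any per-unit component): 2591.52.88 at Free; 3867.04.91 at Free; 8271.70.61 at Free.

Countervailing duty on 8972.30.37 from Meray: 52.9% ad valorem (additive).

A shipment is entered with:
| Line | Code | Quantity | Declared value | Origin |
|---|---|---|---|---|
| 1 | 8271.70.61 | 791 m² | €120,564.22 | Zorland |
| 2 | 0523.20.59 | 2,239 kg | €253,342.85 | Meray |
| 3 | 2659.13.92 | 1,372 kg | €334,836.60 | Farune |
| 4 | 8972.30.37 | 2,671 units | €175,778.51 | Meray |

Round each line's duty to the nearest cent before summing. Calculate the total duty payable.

€196,859.71

Line 1 (8271.70.61, Zorland, 791 m², €120,564.22):
Base rate for 8271.70.61 is 8%.
Origin Zorland qualifies under the Drenova–Zorland agreement and 8271.70.61 is covered: preferential rate Free applies instead.
Duty = €120,564.22 × 0% = €0.00.
Line 2 (0523.20.59, Meray, 2,239 kg, €253,342.85):
Base rate for 0523.20.59 is 5.5% + €2.41/kg.
Duty = €253,342.85 × 5.5% + 2,239 × €2.41 = €19,329.85.
Line 3 (2659.13.92, Farune, 1,372 kg, €334,836.60):
Base rate for 2659.13.92 is 9.5%.
Duty = €334,836.60 × 9.5% = €31,809.48.
Line 4 (8972.30.37, Meray, 2,671 units, €175,778.51):
Base rate for 8972.30.37 is 30%.
Additional duty on 8972.30.37 from Meray: +52.9%. Applied ad valorem rate: 30% + 52.9% = 82.9%.
Duty = €175,778.51 × 82.9% = €145,720.38.
Total = €0.00 + €19,329.85 + €31,809.48 + €145,720.38 = €196,859.71.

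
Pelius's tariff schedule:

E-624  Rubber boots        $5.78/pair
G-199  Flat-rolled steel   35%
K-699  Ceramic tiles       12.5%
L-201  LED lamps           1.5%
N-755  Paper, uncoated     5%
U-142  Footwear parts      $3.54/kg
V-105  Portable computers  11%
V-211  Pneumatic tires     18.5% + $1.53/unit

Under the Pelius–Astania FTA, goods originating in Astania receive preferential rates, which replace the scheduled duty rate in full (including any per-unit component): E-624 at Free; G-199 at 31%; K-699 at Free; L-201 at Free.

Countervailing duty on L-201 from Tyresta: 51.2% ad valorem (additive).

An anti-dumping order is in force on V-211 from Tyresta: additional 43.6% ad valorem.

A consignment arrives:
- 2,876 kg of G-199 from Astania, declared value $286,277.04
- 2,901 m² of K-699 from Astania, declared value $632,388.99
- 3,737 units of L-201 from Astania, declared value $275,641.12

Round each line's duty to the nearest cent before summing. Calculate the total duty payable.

$88,745.88

Line 1 (G-199, Astania, 2,876 kg, $286,277.04):
Base rate for G-199 is 35%.
Origin Astania qualifies under the Pelius–Astania agreement and G-199 is covered: preferential rate 31% applies instead.
Duty = $286,277.04 × 31% = $88,745.88.
Line 2 (K-699, Astania, 2,901 m², $632,388.99):
Base rate for K-699 is 12.5%.
Origin Astania qualifies under the Pelius–Astania agreement and K-699 is covered: preferential rate Free applies instead.
Duty = $632,388.99 × 0% = $0.00.
Line 3 (L-201, Astania, 3,737 units, $275,641.12):
Base rate for L-201 is 1.5%.
Origin Astania qualifies under the Pelius–Astania agreement and L-201 is covered: preferential rate Free applies instead.
The additional-duty order on L-201 targets Tyresta, not Astania; it does not apply.
Duty = $275,641.12 × 0% = $0.00.
Total = $88,745.88 + $0.00 + $0.00 = $88,745.88.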